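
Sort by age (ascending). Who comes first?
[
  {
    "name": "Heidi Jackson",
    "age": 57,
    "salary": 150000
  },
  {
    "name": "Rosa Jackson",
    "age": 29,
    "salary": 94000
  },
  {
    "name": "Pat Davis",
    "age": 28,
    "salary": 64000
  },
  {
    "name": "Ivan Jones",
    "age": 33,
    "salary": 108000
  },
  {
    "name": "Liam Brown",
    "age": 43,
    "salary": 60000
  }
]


Sort by: age (ascending)

Sorted order:
  1. Pat Davis (age = 28)
  2. Rosa Jackson (age = 29)
  3. Ivan Jones (age = 33)
  4. Liam Brown (age = 43)
  5. Heidi Jackson (age = 57)

First: Pat Davis

Pat Davis


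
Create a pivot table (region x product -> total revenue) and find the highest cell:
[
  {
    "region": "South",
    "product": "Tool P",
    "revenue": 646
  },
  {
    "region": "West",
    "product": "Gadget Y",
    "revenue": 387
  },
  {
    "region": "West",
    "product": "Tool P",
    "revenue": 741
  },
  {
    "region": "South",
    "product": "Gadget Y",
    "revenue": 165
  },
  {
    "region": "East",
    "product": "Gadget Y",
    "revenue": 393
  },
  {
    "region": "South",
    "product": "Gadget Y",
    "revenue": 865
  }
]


Pivot: region (rows) x product (columns) -> total revenue

     Gadget Y      Tool P      
East           393             0  
South         1030           646  
West           387           741  

Highest: South / Gadget Y = $1030

South / Gadget Y = $1030


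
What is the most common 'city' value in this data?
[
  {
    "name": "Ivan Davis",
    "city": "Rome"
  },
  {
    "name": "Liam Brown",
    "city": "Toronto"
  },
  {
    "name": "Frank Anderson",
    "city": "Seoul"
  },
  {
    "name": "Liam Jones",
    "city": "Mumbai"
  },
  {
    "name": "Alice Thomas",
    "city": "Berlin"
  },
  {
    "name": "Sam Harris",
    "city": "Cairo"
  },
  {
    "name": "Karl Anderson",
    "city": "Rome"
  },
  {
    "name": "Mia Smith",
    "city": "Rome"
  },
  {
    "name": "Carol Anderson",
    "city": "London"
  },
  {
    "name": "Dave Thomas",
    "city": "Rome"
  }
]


Counting 'city' values across 10 records:

  Rome: 4 ####
  Toronto: 1 #
  Seoul: 1 #
  Mumbai: 1 #
  Berlin: 1 #
  Cairo: 1 #
  London: 1 #

Most common: Rome (4 times)

Rome (4 times)


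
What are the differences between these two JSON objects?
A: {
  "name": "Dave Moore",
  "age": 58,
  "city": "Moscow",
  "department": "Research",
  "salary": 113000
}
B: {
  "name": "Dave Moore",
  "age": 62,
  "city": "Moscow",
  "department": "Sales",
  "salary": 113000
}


Comparing each field (in key order):
  name: same
  age: DIFFERENT
  city: same
  department: DIFFERENT
  salary: same
Differences:
  age: 58 -> 62
  department: Research -> Sales

2 field(s) changed

2 changes: age, department


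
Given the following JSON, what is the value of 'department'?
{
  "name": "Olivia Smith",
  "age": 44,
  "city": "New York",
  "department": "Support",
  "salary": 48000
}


Looking up field 'department'
Value: Support

Support


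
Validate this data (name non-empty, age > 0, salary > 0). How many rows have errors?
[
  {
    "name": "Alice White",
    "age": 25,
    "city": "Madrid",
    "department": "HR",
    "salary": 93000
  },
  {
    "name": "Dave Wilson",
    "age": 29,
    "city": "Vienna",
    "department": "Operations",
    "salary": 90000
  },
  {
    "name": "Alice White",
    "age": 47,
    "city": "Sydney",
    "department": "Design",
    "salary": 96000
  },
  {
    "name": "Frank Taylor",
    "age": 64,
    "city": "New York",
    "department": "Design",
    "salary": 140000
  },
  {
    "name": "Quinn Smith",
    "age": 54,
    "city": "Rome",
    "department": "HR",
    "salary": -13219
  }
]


Validating 5 records:
Rules: name non-empty, age > 0, salary > 0

  Row 1 (Alice White): OK
  Row 2 (Dave Wilson): OK
  Row 3 (Alice White): OK
  Row 4 (Frank Taylor): OK
  Row 5 (Quinn Smith): negative salary: -13219

Total errors: 1

1 errors


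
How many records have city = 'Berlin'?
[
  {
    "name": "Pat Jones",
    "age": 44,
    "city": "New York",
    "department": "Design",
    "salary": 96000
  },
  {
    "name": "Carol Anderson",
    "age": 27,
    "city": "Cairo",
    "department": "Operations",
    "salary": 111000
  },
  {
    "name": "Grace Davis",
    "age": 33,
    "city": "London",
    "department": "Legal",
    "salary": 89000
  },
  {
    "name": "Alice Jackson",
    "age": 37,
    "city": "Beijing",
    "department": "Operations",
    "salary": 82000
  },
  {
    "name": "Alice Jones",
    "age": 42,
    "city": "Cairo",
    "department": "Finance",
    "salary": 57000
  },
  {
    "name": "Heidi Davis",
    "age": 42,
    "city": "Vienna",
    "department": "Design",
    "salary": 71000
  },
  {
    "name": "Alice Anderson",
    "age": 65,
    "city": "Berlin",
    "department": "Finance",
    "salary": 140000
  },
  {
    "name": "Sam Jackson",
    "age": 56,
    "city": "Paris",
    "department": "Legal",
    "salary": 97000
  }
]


Data: 8 records
Condition: city = 'Berlin'

Checking each record:
  Pat Jones: New York
  Carol Anderson: Cairo
  Grace Davis: London
  Alice Jackson: Beijing
  Alice Jones: Cairo
  Heidi Davis: Vienna
  Alice Anderson: Berlin MATCH
  Sam Jackson: Paris

Count: 1

1


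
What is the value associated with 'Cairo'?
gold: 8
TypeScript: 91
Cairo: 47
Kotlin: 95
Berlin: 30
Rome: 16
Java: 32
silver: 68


Looking up key 'Cairo'
Value: 47

47


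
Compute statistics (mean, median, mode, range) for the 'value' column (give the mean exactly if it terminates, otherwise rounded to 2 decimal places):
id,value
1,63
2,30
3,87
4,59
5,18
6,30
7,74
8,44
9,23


Data: [63, 30, 87, 59, 18, 30, 74, 44, 23]
Count: 9
Sum: 428
Mean: 428/9 ≈ 47.56 (rounded to 2 decimal places)
Sorted: [18, 23, 30, 30, 44, 59, 63, 74, 87]
Median: 44.0
Mode: 30 (2 times)
Range: 87 - 18 = 69
Min: 18, Max: 87

mean≈47.56, median=44.0, mode=30, range=69


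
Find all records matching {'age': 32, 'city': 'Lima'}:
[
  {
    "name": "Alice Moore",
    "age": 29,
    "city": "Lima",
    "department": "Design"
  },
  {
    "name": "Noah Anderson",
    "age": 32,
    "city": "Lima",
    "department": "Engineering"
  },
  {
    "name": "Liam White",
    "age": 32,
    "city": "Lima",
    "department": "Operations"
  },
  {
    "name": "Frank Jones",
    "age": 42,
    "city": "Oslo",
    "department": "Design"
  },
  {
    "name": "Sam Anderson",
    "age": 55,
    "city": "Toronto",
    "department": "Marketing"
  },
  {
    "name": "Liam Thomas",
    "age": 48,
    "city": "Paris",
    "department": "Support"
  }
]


Search criteria: {'age': 32, 'city': 'Lima'}

Checking 6 records:
  Alice Moore: {age: 29, city: Lima}
  Noah Anderson: {age: 32, city: Lima} <-- MATCH
  Liam White: {age: 32, city: Lima} <-- MATCH
  Frank Jones: {age: 42, city: Oslo}
  Sam Anderson: {age: 55, city: Toronto}
  Liam Thomas: {age: 48, city: Paris}

Matches: ["Noah Anderson", "Liam White"]

["Noah Anderson", "Liam White"]


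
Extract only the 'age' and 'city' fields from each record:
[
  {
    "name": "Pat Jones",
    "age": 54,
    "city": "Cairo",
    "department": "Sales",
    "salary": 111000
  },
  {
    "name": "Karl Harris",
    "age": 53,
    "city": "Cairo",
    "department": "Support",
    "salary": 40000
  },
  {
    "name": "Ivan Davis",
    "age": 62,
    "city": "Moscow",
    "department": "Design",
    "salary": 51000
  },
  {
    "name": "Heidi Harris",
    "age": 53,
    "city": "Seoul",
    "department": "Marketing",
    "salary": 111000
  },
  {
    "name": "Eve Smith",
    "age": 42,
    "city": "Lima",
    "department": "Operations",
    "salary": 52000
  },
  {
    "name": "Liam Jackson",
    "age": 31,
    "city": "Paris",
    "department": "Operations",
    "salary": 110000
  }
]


Original: 6 records with fields: name, age, city, department, salary
Keep: ['age', 'city']
Drop: ['name', 'department', 'salary']
Result: 6 records, 2 fields each

[
  {
    "age": 54,
    "city": "Cairo"
  },
  {
    "age": 53,
    "city": "Cairo"
  },
  {
    "age": 62,
    "city": "Moscow"
  },
  {
    "age": 53,
    "city": "Seoul"
  },
  {
    "age": 42,
    "city": "Lima"
  },
  {
    "age": 31,
    "city": "Paris"
  }
]


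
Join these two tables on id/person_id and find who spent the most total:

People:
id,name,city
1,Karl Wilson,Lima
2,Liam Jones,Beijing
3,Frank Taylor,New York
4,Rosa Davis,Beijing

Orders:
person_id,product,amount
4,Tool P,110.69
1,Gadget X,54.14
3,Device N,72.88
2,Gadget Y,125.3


Join on: people.id = orders.person_id

Joined rows:
  Rosa Davis (Beijing) bought Tool P for $110.69
  Karl Wilson (Lima) bought Gadget X for $54.14
  Frank Taylor (New York) bought Device N for $72.88
  Liam Jones (Beijing) bought Gadget Y for $125.3

Total per person:
  Liam Jones: $125.30
  Rosa Davis: $110.69
  Frank Taylor: $72.88
  Karl Wilson: $54.14

Top spender: Liam Jones ($125.30)

Liam Jones ($125.30)


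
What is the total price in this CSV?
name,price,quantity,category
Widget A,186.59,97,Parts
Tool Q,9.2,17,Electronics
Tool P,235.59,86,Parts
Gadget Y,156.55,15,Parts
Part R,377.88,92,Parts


Computing total price:
Values: [186.59, 9.2, 235.59, 156.55, 377.88]
Sum = 965.81

965.81


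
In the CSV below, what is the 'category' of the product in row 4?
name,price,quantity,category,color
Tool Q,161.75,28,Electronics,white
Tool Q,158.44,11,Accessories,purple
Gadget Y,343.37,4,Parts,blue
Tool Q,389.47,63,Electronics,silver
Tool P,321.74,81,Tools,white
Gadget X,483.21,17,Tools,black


Query: Row 4 ('Tool Q'), column 'category'
Value: Electronics

Electronics


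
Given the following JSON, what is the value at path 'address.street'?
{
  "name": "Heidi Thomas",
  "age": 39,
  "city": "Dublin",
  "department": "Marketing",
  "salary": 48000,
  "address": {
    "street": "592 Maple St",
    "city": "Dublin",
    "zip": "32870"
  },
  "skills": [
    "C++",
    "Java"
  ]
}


Query: address.street
Path: address -> street
Value: 592 Maple St

592 Maple St


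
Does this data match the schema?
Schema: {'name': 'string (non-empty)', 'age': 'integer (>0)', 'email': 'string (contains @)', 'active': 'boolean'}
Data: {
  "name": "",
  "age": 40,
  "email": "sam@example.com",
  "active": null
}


Validating each field against schema:
  name: FAIL ("" is an empty string)
  age: OK (positive integer)
  email: OK (string with @)
  active: FAIL (null is not a boolean)

Result: INVALID (2 errors: name, active)

INVALID (2 errors: name, active)


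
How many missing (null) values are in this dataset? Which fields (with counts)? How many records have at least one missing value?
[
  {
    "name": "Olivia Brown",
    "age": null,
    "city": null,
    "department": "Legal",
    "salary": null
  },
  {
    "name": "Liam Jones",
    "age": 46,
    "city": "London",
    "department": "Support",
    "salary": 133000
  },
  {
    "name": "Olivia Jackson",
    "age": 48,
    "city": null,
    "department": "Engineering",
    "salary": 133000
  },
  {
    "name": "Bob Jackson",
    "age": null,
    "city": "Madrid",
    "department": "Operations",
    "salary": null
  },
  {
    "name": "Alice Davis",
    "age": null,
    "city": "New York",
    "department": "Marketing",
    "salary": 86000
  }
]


Checking for missing (null) values in 5 records:

  Olivia Brown: age, city, salary
  Liam Jones: complete
  Olivia Jackson: city
  Bob Jackson: age, salary
  Alice Davis: age

Per field:
  name: 0 missing
  age: 3 missing
  city: 2 missing
  department: 0 missing
  salary: 2 missing

Total missing values: 7
Records with any missing: 4

7 missing values (age: 3, city: 2, salary: 2); 4 incomplete records


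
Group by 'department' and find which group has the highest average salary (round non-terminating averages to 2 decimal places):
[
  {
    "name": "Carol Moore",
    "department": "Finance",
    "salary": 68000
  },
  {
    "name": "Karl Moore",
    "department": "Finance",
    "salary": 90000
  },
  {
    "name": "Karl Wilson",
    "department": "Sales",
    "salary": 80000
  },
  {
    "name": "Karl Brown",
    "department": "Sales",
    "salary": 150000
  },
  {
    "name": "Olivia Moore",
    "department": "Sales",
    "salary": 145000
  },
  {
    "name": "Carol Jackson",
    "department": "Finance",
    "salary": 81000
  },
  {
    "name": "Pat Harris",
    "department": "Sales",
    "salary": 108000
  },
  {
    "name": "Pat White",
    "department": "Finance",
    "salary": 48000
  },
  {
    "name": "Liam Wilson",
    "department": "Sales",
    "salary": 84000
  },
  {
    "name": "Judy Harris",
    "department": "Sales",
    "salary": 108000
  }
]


Group by: department

Groups:
  Finance: 4 people, avg salary = 287000/4 = $71750
  Sales: 6 people, avg salary = 675000/6 = $112500

Highest average salary: Sales ($112500)

Sales ($112500)


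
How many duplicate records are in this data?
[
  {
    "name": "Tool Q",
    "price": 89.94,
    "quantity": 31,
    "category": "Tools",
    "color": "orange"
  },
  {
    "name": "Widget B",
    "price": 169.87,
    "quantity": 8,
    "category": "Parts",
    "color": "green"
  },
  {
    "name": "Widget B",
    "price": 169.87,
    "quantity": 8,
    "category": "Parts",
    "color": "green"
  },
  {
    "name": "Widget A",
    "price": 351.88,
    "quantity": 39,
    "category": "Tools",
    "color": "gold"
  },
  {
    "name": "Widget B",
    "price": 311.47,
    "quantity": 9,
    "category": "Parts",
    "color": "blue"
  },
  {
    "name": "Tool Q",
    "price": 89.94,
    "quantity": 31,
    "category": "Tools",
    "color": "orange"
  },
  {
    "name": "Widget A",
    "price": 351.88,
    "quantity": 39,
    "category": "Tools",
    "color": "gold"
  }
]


Checking 7 records for duplicates:

  Row 1: Tool Q ($89.94, qty 31)
  Row 2: Widget B ($169.87, qty 8)
  Row 3: Widget B ($169.87, qty 8) <-- DUPLICATE
  Row 4: Widget A ($351.88, qty 39)
  Row 5: Widget B ($311.47, qty 9)
  Row 6: Tool Q ($89.94, qty 31) <-- DUPLICATE
  Row 7: Widget A ($351.88, qty 39) <-- DUPLICATE

Duplicates found: 3
Unique records: 4

3 duplicates, 4 unique


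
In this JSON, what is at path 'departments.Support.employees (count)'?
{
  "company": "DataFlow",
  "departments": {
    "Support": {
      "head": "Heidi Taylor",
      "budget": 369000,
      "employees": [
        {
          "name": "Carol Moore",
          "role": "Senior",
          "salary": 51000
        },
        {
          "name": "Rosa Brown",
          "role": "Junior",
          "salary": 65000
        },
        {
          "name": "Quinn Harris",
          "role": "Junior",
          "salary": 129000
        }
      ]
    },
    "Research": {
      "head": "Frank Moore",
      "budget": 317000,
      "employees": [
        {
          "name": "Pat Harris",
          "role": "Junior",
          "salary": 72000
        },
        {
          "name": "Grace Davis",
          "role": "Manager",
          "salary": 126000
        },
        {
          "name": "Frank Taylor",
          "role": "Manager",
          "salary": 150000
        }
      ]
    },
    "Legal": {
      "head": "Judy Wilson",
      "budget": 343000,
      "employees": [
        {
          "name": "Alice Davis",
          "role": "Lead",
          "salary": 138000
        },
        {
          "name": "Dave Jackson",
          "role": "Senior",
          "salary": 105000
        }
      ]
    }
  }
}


Path: departments.Support.employees (count)

Navigate:
  -> departments
  -> Support
  -> employees (array, length 3)

3


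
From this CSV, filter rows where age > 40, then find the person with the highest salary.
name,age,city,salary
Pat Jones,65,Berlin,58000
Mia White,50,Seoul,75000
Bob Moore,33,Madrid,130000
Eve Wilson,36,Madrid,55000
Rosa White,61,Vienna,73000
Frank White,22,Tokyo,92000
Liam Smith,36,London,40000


Filter: age > 40
Sort by: salary (descending)

Filtered records (3):
  Mia White, age 50, salary $75000
  Rosa White, age 61, salary $73000
  Pat Jones, age 65, salary $58000

Highest salary: Mia White ($75000)

Mia White


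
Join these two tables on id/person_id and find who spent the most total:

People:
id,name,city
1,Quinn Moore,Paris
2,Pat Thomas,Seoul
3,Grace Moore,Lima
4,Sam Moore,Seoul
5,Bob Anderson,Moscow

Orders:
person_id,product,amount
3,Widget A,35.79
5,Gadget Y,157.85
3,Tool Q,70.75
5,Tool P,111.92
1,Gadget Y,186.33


Join on: people.id = orders.person_id

Joined rows:
  Grace Moore (Lima) bought Widget A for $35.79
  Bob Anderson (Moscow) bought Gadget Y for $157.85
  Grace Moore (Lima) bought Tool Q for $70.75
  Bob Anderson (Moscow) bought Tool P for $111.92
  Quinn Moore (Paris) bought Gadget Y for $186.33

Total per person:
  Bob Anderson: $269.77
  Quinn Moore: $186.33
  Grace Moore: $106.54

Top spender: Bob Anderson ($269.77)

Bob Anderson ($269.77)


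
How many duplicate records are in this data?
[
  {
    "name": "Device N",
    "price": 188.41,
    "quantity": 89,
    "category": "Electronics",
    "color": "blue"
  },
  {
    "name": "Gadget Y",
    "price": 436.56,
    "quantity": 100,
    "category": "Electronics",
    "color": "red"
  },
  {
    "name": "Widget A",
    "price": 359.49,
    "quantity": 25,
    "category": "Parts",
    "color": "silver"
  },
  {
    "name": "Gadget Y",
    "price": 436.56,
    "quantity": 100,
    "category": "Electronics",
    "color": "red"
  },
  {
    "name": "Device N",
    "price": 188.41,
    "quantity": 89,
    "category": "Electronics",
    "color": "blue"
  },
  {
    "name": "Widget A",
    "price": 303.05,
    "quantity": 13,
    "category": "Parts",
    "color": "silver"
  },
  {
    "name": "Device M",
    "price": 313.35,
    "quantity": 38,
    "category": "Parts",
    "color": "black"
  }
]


Checking 7 records for duplicates:

  Row 1: Device N ($188.41, qty 89)
  Row 2: Gadget Y ($436.56, qty 100)
  Row 3: Widget A ($359.49, qty 25)
  Row 4: Gadget Y ($436.56, qty 100) <-- DUPLICATE
  Row 5: Device N ($188.41, qty 89) <-- DUPLICATE
  Row 6: Widget A ($303.05, qty 13)
  Row 7: Device M ($313.35, qty 38)

Duplicates found: 2
Unique records: 5

2 duplicates, 5 unique


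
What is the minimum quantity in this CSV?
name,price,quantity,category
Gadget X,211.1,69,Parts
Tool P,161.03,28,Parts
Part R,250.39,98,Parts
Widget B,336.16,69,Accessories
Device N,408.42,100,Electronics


Computing minimum quantity:
Values: [69, 28, 98, 69, 100]
Min = 28

28


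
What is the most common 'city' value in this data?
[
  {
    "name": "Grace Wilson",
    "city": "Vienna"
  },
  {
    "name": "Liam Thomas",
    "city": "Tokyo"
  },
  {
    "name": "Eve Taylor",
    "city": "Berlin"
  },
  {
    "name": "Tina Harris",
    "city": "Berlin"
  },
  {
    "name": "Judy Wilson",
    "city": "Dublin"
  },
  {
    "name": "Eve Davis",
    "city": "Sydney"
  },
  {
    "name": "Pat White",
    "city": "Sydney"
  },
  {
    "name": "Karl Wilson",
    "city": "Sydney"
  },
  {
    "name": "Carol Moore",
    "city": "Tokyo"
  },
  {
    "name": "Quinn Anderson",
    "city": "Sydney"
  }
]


Counting 'city' values across 10 records:

  Sydney: 4 ####
  Tokyo: 2 ##
  Berlin: 2 ##
  Vienna: 1 #
  Dublin: 1 #

Most common: Sydney (4 times)

Sydney (4 times)


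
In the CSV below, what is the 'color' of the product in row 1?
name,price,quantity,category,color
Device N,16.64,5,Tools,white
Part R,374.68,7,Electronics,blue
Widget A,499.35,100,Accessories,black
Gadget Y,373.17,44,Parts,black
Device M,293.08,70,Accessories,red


Query: Row 1 ('Device N'), column 'color'
Value: white

white


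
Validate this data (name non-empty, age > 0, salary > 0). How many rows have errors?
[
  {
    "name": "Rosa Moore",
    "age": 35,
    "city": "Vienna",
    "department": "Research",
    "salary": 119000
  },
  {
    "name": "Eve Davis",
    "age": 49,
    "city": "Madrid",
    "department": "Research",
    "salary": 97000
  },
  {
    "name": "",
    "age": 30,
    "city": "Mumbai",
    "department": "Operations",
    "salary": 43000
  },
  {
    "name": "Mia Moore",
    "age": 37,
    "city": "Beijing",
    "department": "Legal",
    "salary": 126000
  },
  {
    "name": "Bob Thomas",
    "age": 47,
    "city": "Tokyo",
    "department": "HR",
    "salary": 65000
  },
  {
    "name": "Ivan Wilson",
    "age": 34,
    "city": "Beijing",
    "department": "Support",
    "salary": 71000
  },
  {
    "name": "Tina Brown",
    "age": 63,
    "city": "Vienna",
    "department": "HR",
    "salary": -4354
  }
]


Validating 7 records:
Rules: name non-empty, age > 0, salary > 0

  Row 1 (Rosa Moore): OK
  Row 2 (Eve Davis): OK
  Row 3 (???): empty name
  Row 4 (Mia Moore): OK
  Row 5 (Bob Thomas): OK
  Row 6 (Ivan Wilson): OK
  Row 7 (Tina Brown): negative salary: -4354

Total errors: 2

2 errors


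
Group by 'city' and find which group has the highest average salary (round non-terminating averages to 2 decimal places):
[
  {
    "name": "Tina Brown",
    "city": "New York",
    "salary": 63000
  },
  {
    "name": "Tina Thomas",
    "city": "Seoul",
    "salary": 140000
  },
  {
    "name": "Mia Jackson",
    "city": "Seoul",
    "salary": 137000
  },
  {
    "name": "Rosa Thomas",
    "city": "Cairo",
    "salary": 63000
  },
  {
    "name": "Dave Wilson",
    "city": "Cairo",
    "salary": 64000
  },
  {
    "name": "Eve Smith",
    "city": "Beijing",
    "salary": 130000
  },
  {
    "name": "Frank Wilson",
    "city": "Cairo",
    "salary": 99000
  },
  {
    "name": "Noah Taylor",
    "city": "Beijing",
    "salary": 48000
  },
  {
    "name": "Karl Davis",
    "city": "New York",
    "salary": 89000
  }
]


Group by: city

Groups:
  Beijing: 2 people, avg salary = 178000/2 = $89000
  Cairo: 3 people, avg salary = 226000/3 ≈ $75333.33
  New York: 2 people, avg salary = 152000/2 = $76000
  Seoul: 2 people, avg salary = 277000/2 = $138500

Highest average salary: Seoul ($138500)

Seoul ($138500)


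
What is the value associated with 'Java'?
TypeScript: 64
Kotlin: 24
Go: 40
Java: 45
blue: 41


Looking up key 'Java'
Value: 45

45


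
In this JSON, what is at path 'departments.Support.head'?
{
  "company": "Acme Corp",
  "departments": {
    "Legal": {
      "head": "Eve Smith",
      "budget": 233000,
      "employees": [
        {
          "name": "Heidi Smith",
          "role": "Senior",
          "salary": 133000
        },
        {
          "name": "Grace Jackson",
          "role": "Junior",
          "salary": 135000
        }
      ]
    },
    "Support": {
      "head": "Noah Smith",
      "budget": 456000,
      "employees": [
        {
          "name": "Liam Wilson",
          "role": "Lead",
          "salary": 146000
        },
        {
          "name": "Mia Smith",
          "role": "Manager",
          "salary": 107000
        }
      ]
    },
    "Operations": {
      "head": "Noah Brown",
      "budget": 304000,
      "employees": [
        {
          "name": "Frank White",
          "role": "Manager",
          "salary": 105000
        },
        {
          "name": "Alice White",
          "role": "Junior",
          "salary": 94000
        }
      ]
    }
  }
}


Path: departments.Support.head

Navigate:
  -> departments
  -> Support
  -> head = 'Noah Smith'

Noah Smith


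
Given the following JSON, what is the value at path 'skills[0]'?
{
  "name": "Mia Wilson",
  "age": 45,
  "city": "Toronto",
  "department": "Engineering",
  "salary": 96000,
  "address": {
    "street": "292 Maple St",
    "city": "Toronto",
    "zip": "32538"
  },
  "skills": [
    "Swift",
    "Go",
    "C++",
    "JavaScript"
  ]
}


Query: skills[0]
Path: skills -> first element
Value: Swift

Swift


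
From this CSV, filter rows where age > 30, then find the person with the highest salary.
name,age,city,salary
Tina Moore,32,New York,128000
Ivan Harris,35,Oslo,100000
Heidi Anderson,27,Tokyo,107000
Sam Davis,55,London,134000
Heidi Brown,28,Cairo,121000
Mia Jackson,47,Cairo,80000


Filter: age > 30
Sort by: salary (descending)

Filtered records (4):
  Sam Davis, age 55, salary $134000
  Tina Moore, age 32, salary $128000
  Ivan Harris, age 35, salary $100000
  Mia Jackson, age 47, salary $80000

Highest salary: Sam Davis ($134000)

Sam Davis


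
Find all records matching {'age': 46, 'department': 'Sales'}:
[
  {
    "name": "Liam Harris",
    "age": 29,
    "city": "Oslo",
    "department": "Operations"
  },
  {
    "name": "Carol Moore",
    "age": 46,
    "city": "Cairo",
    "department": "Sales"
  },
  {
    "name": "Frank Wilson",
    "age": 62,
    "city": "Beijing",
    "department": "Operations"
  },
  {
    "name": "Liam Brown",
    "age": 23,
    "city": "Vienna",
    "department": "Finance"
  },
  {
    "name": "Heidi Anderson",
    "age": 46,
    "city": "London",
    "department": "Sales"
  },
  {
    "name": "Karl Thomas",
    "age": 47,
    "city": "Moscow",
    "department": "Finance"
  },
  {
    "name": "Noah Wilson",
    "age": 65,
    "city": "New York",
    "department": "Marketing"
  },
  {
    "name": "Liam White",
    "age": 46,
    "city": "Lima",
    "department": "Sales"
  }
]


Search criteria: {'age': 46, 'department': 'Sales'}

Checking 8 records:
  Liam Harris: {age: 29, department: Operations}
  Carol Moore: {age: 46, department: Sales} <-- MATCH
  Frank Wilson: {age: 62, department: Operations}
  Liam Brown: {age: 23, department: Finance}
  Heidi Anderson: {age: 46, department: Sales} <-- MATCH
  Karl Thomas: {age: 47, department: Finance}
  Noah Wilson: {age: 65, department: Marketing}
  Liam White: {age: 46, department: Sales} <-- MATCH

Matches: ["Carol Moore", "Heidi Anderson", "Liam White"]

["Carol Moore", "Heidi Anderson", "Liam White"]


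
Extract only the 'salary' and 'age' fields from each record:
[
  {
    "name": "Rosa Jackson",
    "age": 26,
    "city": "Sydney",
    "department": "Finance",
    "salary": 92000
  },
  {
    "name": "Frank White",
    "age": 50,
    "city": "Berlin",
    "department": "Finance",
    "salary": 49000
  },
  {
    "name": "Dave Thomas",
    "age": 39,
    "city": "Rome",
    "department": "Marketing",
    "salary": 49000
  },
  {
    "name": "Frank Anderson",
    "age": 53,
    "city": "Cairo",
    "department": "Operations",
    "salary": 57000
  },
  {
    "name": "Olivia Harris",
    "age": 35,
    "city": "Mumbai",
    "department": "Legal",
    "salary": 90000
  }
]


Original: 5 records with fields: name, age, city, department, salary
Keep: ['salary', 'age']
Drop: ['name', 'city', 'department']
Result: 5 records, 2 fields each

[
  {
    "salary": 92000,
    "age": 26
  },
  {
    "salary": 49000,
    "age": 50
  },
  {
    "salary": 49000,
    "age": 39
  },
  {
    "salary": 57000,
    "age": 53
  },
  {
    "salary": 90000,
    "age": 35
  }
]


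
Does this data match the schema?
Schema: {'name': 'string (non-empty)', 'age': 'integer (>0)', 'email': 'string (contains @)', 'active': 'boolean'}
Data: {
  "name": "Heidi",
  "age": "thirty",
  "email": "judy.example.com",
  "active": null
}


Validating each field against schema:
  name: OK (non-empty string)
  age: FAIL ("thirty" is not an integer)
  email: FAIL ("judy.example.com" does not contain @)
  active: FAIL (null is not a boolean)

Result: INVALID (3 errors: age, email, active)

INVALID (3 errors: age, email, active)


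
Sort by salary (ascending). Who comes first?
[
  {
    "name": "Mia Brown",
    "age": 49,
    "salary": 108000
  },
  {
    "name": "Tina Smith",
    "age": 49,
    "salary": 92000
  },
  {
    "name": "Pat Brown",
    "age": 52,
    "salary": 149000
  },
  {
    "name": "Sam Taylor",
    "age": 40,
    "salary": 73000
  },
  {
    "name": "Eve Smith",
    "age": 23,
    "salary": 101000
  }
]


Sort by: salary (ascending)

Sorted order:
  1. Sam Taylor (salary = 73000)
  2. Tina Smith (salary = 92000)
  3. Eve Smith (salary = 101000)
  4. Mia Brown (salary = 108000)
  5. Pat Brown (salary = 149000)

First: Sam Taylor

Sam Taylor


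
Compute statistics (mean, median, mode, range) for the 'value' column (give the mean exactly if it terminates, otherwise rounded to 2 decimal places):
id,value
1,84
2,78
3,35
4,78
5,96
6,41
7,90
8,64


Data: [84, 78, 35, 78, 96, 41, 90, 64]
Count: 8
Sum: 566
Mean: 566/8 = 70.75
Sorted: [35, 41, 64, 78, 78, 84, 90, 96]
Median: 78.0
Mode: 78 (2 times)
Range: 96 - 35 = 61
Min: 35, Max: 96

mean=70.75, median=78.0, mode=78, range=61


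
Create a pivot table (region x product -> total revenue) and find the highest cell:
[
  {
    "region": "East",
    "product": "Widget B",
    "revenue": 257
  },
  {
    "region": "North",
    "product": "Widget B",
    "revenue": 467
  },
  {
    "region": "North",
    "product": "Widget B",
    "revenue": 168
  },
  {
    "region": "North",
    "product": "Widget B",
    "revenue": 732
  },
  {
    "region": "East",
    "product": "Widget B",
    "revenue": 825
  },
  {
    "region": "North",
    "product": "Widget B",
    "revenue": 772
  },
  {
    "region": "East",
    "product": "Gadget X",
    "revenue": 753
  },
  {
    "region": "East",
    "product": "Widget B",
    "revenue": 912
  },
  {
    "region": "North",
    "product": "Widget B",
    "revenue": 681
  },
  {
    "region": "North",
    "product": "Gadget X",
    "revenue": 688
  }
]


Pivot: region (rows) x product (columns) -> total revenue

     Gadget X      Widget B    
East           753          1994  
North          688          2820  

Highest: North / Widget B = $2820

North / Widget B = $2820


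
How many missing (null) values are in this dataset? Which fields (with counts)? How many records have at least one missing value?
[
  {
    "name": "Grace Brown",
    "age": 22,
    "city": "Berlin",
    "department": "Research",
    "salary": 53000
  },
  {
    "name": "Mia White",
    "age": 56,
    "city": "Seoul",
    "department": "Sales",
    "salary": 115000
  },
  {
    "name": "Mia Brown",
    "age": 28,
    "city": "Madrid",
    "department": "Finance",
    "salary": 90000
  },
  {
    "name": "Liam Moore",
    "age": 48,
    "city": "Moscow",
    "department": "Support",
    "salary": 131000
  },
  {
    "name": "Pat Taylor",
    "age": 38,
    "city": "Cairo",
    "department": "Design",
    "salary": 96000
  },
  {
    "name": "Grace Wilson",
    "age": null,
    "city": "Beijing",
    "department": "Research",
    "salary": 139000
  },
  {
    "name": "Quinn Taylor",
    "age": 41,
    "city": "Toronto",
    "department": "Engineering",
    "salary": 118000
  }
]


Checking for missing (null) values in 7 records:

  Grace Brown: complete
  Mia White: complete
  Mia Brown: complete
  Liam Moore: complete
  Pat Taylor: complete
  Grace Wilson: age
  Quinn Taylor: complete

Per field:
  name: 0 missing
  age: 1 missing
  city: 0 missing
  department: 0 missing
  salary: 0 missing

Total missing values: 1
Records with any missing: 1

1 missing values (age: 1); 1 incomplete records


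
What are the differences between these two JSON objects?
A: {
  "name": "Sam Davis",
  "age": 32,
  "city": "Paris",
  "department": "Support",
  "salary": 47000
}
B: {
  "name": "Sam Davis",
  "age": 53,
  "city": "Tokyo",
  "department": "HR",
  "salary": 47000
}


Comparing each field (in key order):
  name: same
  age: DIFFERENT
  city: DIFFERENT
  department: DIFFERENT
  salary: same
Differences:
  age: 32 -> 53
  city: Paris -> Tokyo
  department: Support -> HR

3 field(s) changed

3 changes: age, city, department


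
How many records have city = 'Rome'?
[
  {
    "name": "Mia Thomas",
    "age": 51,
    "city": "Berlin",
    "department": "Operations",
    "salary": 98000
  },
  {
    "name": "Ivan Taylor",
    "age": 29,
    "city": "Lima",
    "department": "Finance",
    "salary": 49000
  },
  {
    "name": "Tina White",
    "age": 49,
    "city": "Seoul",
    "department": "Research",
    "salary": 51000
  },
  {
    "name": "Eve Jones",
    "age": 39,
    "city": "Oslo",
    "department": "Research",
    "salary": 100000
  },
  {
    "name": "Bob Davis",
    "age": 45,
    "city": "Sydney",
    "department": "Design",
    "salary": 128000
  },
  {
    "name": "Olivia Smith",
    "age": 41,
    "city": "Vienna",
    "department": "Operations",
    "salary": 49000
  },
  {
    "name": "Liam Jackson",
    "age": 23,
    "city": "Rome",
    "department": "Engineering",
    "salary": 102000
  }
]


Data: 7 records
Condition: city = 'Rome'

Checking each record:
  Mia Thomas: Berlin
  Ivan Taylor: Lima
  Tina White: Seoul
  Eve Jones: Oslo
  Bob Davis: Sydney
  Olivia Smith: Vienna
  Liam Jackson: Rome MATCH

Count: 1

1


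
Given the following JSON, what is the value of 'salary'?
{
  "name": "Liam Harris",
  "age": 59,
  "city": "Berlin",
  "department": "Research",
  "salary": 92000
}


Looking up field 'salary'
Value: 92000

92000


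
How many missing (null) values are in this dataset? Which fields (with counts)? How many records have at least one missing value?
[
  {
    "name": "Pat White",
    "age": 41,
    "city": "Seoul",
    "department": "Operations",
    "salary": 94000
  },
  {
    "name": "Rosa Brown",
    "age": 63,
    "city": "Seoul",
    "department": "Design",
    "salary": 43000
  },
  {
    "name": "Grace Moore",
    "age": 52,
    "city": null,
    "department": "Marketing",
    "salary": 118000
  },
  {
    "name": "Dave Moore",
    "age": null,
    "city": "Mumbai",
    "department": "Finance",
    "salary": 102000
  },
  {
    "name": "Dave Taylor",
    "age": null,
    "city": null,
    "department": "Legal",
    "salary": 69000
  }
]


Checking for missing (null) values in 5 records:

  Pat White: complete
  Rosa Brown: complete
  Grace Moore: city
  Dave Moore: age
  Dave Taylor: age, city

Per field:
  name: 0 missing
  age: 2 missing
  city: 2 missing
  department: 0 missing
  salary: 0 missing

Total missing values: 4
Records with any missing: 3

4 missing values (age: 2, city: 2); 3 incomplete records


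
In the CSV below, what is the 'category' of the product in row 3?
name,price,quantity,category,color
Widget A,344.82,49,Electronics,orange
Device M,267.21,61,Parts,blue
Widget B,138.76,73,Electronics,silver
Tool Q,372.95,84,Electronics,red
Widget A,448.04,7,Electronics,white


Query: Row 3 ('Widget B'), column 'category'
Value: Electronics

Electronics


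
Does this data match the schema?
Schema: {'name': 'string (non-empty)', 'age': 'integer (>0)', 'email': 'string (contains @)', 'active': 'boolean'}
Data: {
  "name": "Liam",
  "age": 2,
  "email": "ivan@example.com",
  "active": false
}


Validating each field against schema:
  name: OK (non-empty string)
  age: OK (positive integer)
  email: OK (string with @)
  active: OK (boolean)

Result: VALID

VALID


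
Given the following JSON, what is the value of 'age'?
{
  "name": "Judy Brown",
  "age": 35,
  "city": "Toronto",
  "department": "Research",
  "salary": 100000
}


Looking up field 'age'
Value: 35

35


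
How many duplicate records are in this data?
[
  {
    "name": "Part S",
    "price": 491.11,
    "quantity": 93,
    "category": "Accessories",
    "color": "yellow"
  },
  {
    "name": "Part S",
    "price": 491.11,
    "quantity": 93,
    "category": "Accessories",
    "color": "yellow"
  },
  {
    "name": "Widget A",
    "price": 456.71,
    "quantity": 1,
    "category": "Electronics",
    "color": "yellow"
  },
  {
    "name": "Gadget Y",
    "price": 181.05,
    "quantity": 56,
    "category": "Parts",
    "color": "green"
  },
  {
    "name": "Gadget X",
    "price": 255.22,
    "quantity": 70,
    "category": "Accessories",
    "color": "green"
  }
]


Checking 5 records for duplicates:

  Row 1: Part S ($491.11, qty 93)
  Row 2: Part S ($491.11, qty 93) <-- DUPLICATE
  Row 3: Widget A ($456.71, qty 1)
  Row 4: Gadget Y ($181.05, qty 56)
  Row 5: Gadget X ($255.22, qty 70)

Duplicates found: 1
Unique records: 4

1 duplicates, 4 unique


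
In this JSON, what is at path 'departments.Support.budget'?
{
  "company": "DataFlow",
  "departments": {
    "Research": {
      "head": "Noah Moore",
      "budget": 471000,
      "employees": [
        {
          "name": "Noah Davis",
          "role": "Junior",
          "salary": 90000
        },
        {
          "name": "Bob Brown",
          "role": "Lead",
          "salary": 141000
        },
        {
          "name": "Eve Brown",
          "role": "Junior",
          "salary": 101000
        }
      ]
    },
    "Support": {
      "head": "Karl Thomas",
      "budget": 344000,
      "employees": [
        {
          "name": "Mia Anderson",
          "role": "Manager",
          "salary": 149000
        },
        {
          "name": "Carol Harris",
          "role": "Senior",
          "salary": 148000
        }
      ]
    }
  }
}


Path: departments.Support.budget

Navigate:
  -> departments
  -> Support
  -> budget = 344000

344000


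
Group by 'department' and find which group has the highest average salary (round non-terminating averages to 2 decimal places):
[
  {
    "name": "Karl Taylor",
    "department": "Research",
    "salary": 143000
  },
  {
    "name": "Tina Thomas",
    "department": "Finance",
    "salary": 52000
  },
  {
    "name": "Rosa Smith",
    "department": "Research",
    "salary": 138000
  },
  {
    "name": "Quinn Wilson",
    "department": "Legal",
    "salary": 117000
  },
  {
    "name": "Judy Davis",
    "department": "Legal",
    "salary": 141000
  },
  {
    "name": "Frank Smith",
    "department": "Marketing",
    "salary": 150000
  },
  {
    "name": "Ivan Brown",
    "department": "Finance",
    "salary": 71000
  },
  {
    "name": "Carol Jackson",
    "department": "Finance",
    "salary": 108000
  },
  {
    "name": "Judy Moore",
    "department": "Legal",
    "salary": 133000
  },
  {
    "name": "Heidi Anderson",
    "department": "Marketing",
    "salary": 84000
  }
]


Group by: department

Groups:
  Finance: 3 people, avg salary = 231000/3 = $77000
  Legal: 3 people, avg salary = 391000/3 ≈ $130333.33
  Marketing: 2 people, avg salary = 234000/2 = $117000
  Research: 2 people, avg salary = 281000/2 = $140500

Highest average salary: Research ($140500)

Research ($140500)


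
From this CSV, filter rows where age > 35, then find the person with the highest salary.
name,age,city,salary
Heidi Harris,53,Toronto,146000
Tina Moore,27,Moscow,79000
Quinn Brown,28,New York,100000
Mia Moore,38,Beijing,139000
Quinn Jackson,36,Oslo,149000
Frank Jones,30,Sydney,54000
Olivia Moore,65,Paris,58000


Filter: age > 35
Sort by: salary (descending)

Filtered records (4):
  Quinn Jackson, age 36, salary $149000
  Heidi Harris, age 53, salary $146000
  Mia Moore, age 38, salary $139000
  Olivia Moore, age 65, salary $58000

Highest salary: Quinn Jackson ($149000)

Quinn Jackson


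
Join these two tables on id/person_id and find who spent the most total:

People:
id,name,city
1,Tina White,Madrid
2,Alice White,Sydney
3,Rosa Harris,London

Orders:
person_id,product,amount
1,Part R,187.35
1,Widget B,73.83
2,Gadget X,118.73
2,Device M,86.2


Join on: people.id = orders.person_id

Joined rows:
  Tina White (Madrid) bought Part R for $187.35
  Tina White (Madrid) bought Widget B for $73.83
  Alice White (Sydney) bought Gadget X for $118.73
  Alice White (Sydney) bought Device M for $86.2

Total per person:
  Tina White: $261.18
  Alice White: $204.93

Top spender: Tina White ($261.18)

Tina White ($261.18)


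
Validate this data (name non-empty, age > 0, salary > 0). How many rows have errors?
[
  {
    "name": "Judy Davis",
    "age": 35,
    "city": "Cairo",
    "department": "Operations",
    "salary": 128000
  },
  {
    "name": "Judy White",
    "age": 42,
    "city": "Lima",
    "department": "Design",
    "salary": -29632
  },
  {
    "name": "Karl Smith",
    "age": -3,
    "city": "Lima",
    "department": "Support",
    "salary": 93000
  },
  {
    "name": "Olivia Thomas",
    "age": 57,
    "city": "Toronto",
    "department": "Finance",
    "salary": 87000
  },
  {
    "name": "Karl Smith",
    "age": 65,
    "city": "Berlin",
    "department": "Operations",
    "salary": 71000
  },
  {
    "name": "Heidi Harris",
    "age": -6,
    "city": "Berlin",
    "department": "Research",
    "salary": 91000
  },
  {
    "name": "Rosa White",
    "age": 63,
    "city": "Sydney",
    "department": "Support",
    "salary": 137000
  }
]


Validating 7 records:
Rules: name non-empty, age > 0, salary > 0

  Row 1 (Judy Davis): OK
  Row 2 (Judy White): negative salary: -29632
  Row 3 (Karl Smith): negative age: -3
  Row 4 (Olivia Thomas): OK
  Row 5 (Karl Smith): OK
  Row 6 (Heidi Harris): negative age: -6
  Row 7 (Rosa White): OK

Total errors: 3

3 errors
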